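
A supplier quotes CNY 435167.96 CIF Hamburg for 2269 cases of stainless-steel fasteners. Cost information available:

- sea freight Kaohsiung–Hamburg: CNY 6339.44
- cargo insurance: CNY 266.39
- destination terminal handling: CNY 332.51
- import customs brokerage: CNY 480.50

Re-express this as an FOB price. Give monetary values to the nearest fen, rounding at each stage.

Not relevant to the conversion: brokerage, destination terminal — on the buyer under both terms; not part of either seller's price.
From CIF to FOB, the seller no longer bears: freight, insurance.
FOB price = 435167.96 − 6339.44 − 266.39 = 428562.13

FOB price: CNY 428562.13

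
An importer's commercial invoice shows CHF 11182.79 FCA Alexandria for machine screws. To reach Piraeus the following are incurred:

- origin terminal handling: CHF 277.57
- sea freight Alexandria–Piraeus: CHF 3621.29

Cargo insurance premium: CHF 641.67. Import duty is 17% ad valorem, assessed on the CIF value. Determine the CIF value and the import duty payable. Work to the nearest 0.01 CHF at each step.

CIF = FCA price + pre-shipment costs + freight + insurance
CIF = 11182.79 + 277.57 + 3621.29 + 641.67 = 15723.32
Import duty = 15723.32 × 17% = 2672.96

CIF value: CHF 15723.32; import duty: CHF 2672.96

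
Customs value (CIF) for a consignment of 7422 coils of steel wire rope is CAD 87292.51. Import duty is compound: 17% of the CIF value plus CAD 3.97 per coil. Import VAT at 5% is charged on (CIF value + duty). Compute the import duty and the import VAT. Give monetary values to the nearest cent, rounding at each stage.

Ad valorem component: 87292.51 × 17% = 14839.73
Specific component: 7422 × 3.97 = 29465.34
Import duty = 14839.73 + 29465.34 = 44305.07
VAT base = CIF + duty = 87292.51 + 44305.07 = 131597.58
Import VAT = 131597.58 × 5% = 6579.88

Import duty: CAD 44305.07; import VAT: CAD 6579.88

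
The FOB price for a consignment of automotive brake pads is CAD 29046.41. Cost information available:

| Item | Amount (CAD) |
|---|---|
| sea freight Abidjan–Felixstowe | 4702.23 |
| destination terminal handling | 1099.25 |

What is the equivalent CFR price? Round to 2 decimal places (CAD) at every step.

Not relevant to the conversion: destination terminal — on the buyer under both terms; not part of either seller's price.
From FOB to CFR, the seller additionally bears: freight.
CFR price = 29046.41 + 4702.23 = 33748.64

CFR price: CAD 33748.64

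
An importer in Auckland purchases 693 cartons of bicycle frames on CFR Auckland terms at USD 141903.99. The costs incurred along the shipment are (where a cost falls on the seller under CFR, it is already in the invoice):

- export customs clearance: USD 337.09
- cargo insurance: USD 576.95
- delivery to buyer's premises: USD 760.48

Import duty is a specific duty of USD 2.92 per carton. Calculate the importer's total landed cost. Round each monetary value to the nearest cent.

Total landed cost: USD 145264.98

CFR: the seller pays costs through ocean freight to the destination port, but not insurance.
Already in the invoice (seller's account under CFR): export clearance — exclude.
CIF value = CFR price + insurance = 141903.99 + 576.95 = 142480.94
Import duty = 693 × 2.92 = 2023.56
Buyer bears: insurance 576.95 + delivery 760.48 + duty 2023.56 = 3360.99
Landed cost = invoice 141903.99 + 3360.99 = 145264.98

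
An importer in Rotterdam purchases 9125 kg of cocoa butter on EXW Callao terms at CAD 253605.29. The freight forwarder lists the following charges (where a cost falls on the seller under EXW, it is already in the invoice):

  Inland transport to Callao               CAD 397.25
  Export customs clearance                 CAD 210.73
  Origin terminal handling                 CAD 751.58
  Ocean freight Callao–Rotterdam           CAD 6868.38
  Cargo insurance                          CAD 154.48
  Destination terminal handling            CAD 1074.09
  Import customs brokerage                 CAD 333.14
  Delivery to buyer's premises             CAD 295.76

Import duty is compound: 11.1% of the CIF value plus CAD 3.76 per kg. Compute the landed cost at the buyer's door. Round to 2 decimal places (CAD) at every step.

Total landed cost: CAD 327081.34

EXW: the seller makes goods available at their premises; the buyer bears all onward costs.
CIF value = EXW price + inland to port + export clearance + origin terminal + freight + insurance = 253605.29 + 397.25 + 210.73 + 751.58 + 6868.38 + 154.48 = 261987.71
Ad valorem component: 261987.71 × 11.1% = 29080.64
Specific component: 9125 × 3.76 = 34310.00
Import duty = 29080.64 + 34310.00 = 63390.64
Buyer bears: inland to port 397.25 + export clearance 210.73 + origin terminal 751.58 + freight 6868.38 + insurance 154.48 + destination terminal 1074.09 + brokerage 333.14 + delivery 295.76 + duty 63390.64 = 73476.05
Landed cost = invoice 253605.29 + 73476.05 = 327081.34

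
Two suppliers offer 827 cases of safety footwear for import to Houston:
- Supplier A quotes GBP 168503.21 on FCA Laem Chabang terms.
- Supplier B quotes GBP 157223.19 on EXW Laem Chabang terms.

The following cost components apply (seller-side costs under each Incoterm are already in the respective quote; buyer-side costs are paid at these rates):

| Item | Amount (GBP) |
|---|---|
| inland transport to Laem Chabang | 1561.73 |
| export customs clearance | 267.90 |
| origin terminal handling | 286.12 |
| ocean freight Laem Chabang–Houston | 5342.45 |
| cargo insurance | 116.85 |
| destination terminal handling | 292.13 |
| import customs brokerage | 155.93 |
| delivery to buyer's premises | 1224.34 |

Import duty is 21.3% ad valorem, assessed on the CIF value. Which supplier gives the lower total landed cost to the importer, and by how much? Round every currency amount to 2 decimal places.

Supplier A (FCA):
CIF value = FCA price + origin terminal + freight + insurance = 168503.21 + 286.12 + 5342.45 + 116.85 = 174248.63
Import duty = 174248.63 × 21.3% = 37114.96
Buyer bears (A): 286.12 + 5342.45 + 116.85 + 292.13 + 155.93 + 1224.34 = 7417.82
Landed cost (A) = invoice 168503.21 + 7417.82 + duty 37114.96 = 213035.99
Supplier B (EXW):
CIF value = EXW price + inland to port + export clearance + origin terminal + freight + insurance = 157223.19 + 1561.73 + 267.90 + 286.12 + 5342.45 + 116.85 = 164798.24
Import duty = 164798.24 × 21.3% = 35102.03
Buyer bears (B): 1561.73 + 267.90 + 286.12 + 5342.45 + 116.85 + 292.13 + 155.93 + 1224.34 = 9247.45
Landed cost (B) = invoice 157223.19 + 9247.45 + duty 35102.03 = 201572.67
Difference = |213035.99 − 201572.67| = 11463.32

Supplier B is cheaper by GBP 11463.32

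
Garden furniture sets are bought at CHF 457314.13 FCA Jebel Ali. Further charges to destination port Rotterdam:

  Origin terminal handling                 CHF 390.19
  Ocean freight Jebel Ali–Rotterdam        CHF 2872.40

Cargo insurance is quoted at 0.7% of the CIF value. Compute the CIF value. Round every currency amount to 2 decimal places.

Let C be the CIF value. C = FCA price + pre-shipment costs + freight + 0.7% × C
C − 0.7% × C = 457314.13 + 390.19 + 2872.40
0.993 × C = 460576.72
C = 460576.72 / 0.993 = 463823.48
Insurance premium = 0.7% × 463823.48 = 3246.76

CIF value: CHF 463823.48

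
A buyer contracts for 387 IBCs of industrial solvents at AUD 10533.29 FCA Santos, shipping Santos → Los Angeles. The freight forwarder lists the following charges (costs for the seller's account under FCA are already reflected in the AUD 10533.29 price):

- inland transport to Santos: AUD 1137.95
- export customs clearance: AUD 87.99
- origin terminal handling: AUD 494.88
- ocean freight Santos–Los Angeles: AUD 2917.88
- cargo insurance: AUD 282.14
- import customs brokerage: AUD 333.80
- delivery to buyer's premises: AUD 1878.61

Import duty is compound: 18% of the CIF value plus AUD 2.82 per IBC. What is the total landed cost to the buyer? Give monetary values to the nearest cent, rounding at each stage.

Total landed cost: AUD 20093.01

FCA: the seller delivers export-cleared goods to the carrier; the buyer bears costs from that point.
Already in the invoice (seller's account under FCA): inland to port, export clearance — exclude.
CIF value = FCA price + origin terminal + freight + insurance = 10533.29 + 494.88 + 2917.88 + 282.14 = 14228.19
Ad valorem component: 14228.19 × 18% = 2561.07
Specific component: 387 × 2.82 = 1091.34
Import duty = 2561.07 + 1091.34 = 3652.41
Buyer bears: origin terminal 494.88 + freight 2917.88 + insurance 282.14 + brokerage 333.80 + delivery 1878.61 + duty 3652.41 = 9559.72
Landed cost = invoice 10533.29 + 9559.72 = 20093.01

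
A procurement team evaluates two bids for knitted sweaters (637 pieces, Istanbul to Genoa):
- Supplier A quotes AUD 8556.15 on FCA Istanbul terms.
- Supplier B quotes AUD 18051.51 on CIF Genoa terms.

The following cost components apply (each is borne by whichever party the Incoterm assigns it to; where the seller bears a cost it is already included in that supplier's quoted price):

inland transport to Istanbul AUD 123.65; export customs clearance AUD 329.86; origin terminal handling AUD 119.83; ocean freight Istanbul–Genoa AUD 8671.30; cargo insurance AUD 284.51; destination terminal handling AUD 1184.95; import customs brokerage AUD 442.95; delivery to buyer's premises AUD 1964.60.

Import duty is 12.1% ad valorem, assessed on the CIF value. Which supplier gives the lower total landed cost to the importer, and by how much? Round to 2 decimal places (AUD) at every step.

Supplier A is cheaper by AUD 470.50

Supplier A (FCA):
CIF value = FCA price + origin terminal + freight + insurance = 8556.15 + 119.83 + 8671.30 + 284.51 = 17631.79
Import duty = 17631.79 × 12.1% = 2133.45
Buyer bears (A): 119.83 + 8671.30 + 284.51 + 1184.95 + 442.95 + 1964.60 = 12668.14
Landed cost (A) = invoice 8556.15 + 12668.14 + duty 2133.45 = 23357.74
Supplier B (CIF):
The CIF price already equals the CIF value: 18051.51
Import duty = 18051.51 × 12.1% = 2184.23
Buyer bears (B): 1184.95 + 442.95 + 1964.60 = 3592.50
Landed cost (B) = invoice 18051.51 + 3592.50 + duty 2184.23 = 23828.24
Difference = |23357.74 − 23828.24| = 470.50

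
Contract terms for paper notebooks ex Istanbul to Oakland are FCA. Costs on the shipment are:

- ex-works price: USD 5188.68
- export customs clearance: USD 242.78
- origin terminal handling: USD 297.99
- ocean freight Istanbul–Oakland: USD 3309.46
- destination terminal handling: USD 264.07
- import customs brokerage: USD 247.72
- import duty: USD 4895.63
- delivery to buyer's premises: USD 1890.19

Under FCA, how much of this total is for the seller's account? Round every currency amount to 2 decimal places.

FCA: the seller delivers export-cleared goods to the carrier; the buyer bears costs from that point.
Seller's account: goods 5188.68 + export clearance 242.78 = 5431.46
Buyer's account: origin terminal 297.99 + freight 3309.46 + destination terminal 264.07 + brokerage 247.72 + duty 4895.63 + delivery 1890.19 = 10905.06

Seller's account: USD 5431.46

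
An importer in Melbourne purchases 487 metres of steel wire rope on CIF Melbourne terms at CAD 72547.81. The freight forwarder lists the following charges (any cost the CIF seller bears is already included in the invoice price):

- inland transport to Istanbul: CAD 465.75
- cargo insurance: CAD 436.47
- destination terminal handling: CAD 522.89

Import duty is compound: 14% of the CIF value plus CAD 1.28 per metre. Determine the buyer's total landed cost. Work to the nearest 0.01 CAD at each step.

Total landed cost: CAD 83850.75

CIF: the seller pays costs through ocean freight and marine insurance to the destination port.
Already in the invoice (seller's account under CIF): inland to port, insurance — exclude.
The CIF price already equals the CIF value: 72547.81
Ad valorem component: 72547.81 × 14% = 10156.69
Specific component: 487 × 1.28 = 623.36
Import duty = 10156.69 + 623.36 = 10780.05
Buyer bears: destination terminal 522.89 + duty 10780.05 = 11302.94
Landed cost = invoice 72547.81 + 11302.94 = 83850.75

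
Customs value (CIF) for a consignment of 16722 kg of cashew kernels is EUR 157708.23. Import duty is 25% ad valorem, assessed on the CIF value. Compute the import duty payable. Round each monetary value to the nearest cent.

Import duty = 157708.23 × 25% = 39427.06

Import duty: EUR 39427.06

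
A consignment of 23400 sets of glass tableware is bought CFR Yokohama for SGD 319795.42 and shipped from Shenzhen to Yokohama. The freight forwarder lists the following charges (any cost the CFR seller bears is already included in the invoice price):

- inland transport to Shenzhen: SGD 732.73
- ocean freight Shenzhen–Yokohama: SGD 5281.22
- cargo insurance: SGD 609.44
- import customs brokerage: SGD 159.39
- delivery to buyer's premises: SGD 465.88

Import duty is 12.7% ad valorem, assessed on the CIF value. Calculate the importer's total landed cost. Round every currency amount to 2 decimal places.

Total landed cost: SGD 361721.55

CFR: the seller pays costs through ocean freight to the destination port, but not insurance.
Already in the invoice (seller's account under CFR): inland to port, freight — exclude.
CIF value = CFR price + insurance = 319795.42 + 609.44 = 320404.86
Import duty = 320404.86 × 12.7% = 40691.42
Buyer bears: insurance 609.44 + brokerage 159.39 + delivery 465.88 + duty 40691.42 = 41926.13
Landed cost = invoice 319795.42 + 41926.13 = 361721.55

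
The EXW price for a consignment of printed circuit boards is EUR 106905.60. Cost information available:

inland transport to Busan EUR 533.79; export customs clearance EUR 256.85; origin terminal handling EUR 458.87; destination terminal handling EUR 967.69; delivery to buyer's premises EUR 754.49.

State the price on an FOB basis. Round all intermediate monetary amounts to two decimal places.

FOB price: EUR 108155.11

Not relevant to the conversion: destination terminal, delivery — on the buyer under both terms; not part of either seller's price.
From EXW to FOB, the seller additionally bears: inland to port, export clearance, origin terminal.
FOB price = 106905.60 + 533.79 + 256.85 + 458.87 = 108155.11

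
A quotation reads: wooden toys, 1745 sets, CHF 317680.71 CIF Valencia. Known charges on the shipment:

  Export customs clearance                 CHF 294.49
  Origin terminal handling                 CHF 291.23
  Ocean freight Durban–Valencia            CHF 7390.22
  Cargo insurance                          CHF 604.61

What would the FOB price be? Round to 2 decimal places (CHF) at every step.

Not relevant to the conversion: origin terminal, export clearance — on the seller under both CIF and FOB; already in the CIF price and stays in the FOB price.
From CIF to FOB, the seller no longer bears: freight, insurance.
FOB price = 317680.71 − 7390.22 − 604.61 = 309685.88

FOB price: CHF 309685.88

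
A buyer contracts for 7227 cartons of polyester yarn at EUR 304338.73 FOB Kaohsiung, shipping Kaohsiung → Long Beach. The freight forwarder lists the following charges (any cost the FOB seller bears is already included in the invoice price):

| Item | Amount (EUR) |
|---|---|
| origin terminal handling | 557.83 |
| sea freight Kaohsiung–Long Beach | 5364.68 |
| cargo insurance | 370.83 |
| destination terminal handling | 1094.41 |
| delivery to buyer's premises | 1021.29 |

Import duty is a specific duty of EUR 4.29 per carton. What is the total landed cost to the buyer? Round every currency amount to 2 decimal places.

FOB: the seller bears costs until goods are on board at the origin port; the buyer bears freight, insurance and all costs thereafter.
Already in the invoice (seller's account under FOB): origin terminal — exclude.
CIF value = FOB price + freight + insurance = 304338.73 + 5364.68 + 370.83 = 310074.24
Import duty = 7227 × 4.29 = 31003.83
Buyer bears: freight 5364.68 + insurance 370.83 + destination terminal 1094.41 + delivery 1021.29 + duty 31003.83 = 38855.04
Landed cost = invoice 304338.73 + 38855.04 = 343193.77

Total landed cost: EUR 343193.77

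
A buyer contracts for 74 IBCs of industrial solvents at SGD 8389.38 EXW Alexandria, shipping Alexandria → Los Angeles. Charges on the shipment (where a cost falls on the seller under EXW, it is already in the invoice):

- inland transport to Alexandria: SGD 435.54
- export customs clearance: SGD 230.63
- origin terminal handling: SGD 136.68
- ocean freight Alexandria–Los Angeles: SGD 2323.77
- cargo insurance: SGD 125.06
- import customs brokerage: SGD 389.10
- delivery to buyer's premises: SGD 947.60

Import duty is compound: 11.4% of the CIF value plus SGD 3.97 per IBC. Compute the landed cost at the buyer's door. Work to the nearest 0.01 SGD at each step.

Total landed cost: SGD 14598.62

EXW: the seller makes goods available at their premises; the buyer bears all onward costs.
CIF value = EXW price + inland to port + export clearance + origin terminal + freight + insurance = 8389.38 + 435.54 + 230.63 + 136.68 + 2323.77 + 125.06 = 11641.06
Ad valorem component: 11641.06 × 11.4% = 1327.08
Specific component: 74 × 3.97 = 293.78
Import duty = 1327.08 + 293.78 = 1620.86
Buyer bears: inland to port 435.54 + export clearance 230.63 + origin terminal 136.68 + freight 2323.77 + insurance 125.06 + brokerage 389.10 + delivery 947.60 + duty 1620.86 = 6209.24
Landed cost = invoice 8389.38 + 6209.24 = 14598.62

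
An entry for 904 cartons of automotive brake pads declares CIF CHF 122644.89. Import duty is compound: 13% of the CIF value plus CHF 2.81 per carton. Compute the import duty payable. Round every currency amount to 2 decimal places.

Ad valorem component: 122644.89 × 13% = 15943.84
Specific component: 904 × 2.81 = 2540.24
Import duty = 15943.84 + 2540.24 = 18484.08

Import duty: CHF 18484.08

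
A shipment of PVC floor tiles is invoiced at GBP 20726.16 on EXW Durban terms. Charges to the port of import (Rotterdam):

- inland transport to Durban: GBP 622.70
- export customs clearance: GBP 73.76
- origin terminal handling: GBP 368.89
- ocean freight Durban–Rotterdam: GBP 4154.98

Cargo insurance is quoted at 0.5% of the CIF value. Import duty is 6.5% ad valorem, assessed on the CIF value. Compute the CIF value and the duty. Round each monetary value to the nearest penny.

Let C be the CIF value. C = EXW price + pre-shipment costs + freight + 0.5% × C
C − 0.5% × C = 20726.16 + 622.70 + 73.76 + 368.89 + 4154.98
0.995 × C = 25946.49
C = 25946.49 / 0.995 = 26076.87
Insurance premium = 0.5% × 26076.87 = 130.38
Import duty = 26076.87 × 6.5% = 1695.00

CIF value: GBP 26076.87; import duty: GBP 1695.00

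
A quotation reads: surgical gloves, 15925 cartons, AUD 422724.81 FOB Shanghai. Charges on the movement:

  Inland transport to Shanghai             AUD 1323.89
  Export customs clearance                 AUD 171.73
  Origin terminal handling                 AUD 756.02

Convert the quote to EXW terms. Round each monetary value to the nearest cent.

From FOB to EXW, the seller no longer bears: inland to port, export clearance, origin terminal.
EXW price = 422724.81 − 1323.89 − 171.73 − 756.02 = 420473.17

EXW price: AUD 420473.17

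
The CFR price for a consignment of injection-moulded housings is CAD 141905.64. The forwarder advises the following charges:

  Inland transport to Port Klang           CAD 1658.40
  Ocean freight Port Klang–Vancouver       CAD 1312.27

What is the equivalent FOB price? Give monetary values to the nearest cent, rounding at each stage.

Not relevant to the conversion: inland to port — on the seller under both CFR and FOB; already in the CFR price and stays in the FOB price.
From CFR to FOB, the seller no longer bears: freight.
FOB price = 141905.64 − 1312.27 = 140593.37

FOB price: CAD 140593.37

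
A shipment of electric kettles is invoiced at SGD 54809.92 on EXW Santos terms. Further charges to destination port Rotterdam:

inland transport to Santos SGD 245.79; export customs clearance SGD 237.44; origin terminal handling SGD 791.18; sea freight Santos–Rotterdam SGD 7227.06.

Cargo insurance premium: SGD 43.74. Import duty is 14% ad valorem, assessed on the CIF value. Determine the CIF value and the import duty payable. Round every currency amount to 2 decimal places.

CIF value: SGD 63355.13; import duty: SGD 8869.72

CIF = EXW price + pre-shipment costs + freight + insurance
CIF = 54809.92 + 245.79 + 237.44 + 791.18 + 7227.06 + 43.74 = 63355.13
Import duty = 63355.13 × 14% = 8869.72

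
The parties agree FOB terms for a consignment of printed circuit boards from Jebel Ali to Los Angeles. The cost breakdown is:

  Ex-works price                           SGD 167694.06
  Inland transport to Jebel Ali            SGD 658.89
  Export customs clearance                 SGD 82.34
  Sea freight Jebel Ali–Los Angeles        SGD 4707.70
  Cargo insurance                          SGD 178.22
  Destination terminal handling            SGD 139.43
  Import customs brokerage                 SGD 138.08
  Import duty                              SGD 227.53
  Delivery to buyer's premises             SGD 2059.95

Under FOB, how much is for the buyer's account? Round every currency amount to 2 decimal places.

FOB: the seller bears costs until goods are on board at the origin port; the buyer bears freight, insurance and all costs thereafter.
Seller's account: goods 167694.06 + inland to port 658.89 + export clearance 82.34 = 168435.29
Buyer's account: freight 4707.70 + insurance 178.22 + destination terminal 139.43 + brokerage 138.08 + duty 227.53 + delivery 2059.95 = 7450.91

Buyer's account: SGD 7450.91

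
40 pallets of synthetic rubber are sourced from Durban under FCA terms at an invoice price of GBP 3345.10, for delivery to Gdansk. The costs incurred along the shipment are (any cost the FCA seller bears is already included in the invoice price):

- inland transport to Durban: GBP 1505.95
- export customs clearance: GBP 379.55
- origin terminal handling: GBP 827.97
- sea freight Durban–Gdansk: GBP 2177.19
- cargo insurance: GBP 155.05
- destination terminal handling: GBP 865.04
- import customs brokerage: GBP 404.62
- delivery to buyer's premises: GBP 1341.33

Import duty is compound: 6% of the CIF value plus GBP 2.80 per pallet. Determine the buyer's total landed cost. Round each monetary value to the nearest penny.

FCA: the seller delivers export-cleared goods to the carrier; the buyer bears costs from that point.
Already in the invoice (seller's account under FCA): inland to port, export clearance — exclude.
CIF value = FCA price + origin terminal + freight + insurance = 3345.10 + 827.97 + 2177.19 + 155.05 = 6505.31
Ad valorem component: 6505.31 × 6% = 390.32
Specific component: 40 × 2.80 = 112.00
Import duty = 390.32 + 112.00 = 502.32
Buyer bears: origin terminal 827.97 + freight 2177.19 + insurance 155.05 + destination terminal 865.04 + brokerage 404.62 + delivery 1341.33 + duty 502.32 = 6273.52
Landed cost = invoice 3345.10 + 6273.52 = 9618.62

Total landed cost: GBP 9618.62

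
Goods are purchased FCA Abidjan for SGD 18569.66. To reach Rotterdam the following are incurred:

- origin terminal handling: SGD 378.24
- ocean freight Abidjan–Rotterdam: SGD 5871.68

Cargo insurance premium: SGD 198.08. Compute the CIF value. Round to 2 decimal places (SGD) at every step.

CIF value: SGD 25017.66

CIF = FCA price + pre-shipment costs + freight + insurance
CIF = 18569.66 + 378.24 + 5871.68 + 198.08 = 25017.66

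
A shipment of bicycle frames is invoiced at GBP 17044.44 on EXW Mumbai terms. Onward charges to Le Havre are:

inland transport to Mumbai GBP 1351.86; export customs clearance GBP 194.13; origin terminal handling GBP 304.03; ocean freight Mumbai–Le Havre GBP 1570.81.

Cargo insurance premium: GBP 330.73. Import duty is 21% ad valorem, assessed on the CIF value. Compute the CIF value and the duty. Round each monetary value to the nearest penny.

CIF = EXW price + pre-shipment costs + freight + insurance
CIF = 17044.44 + 1351.86 + 194.13 + 304.03 + 1570.81 + 330.73 = 20796.00
Import duty = 20796.00 × 21% = 4367.16

CIF value: GBP 20796.00; import duty: GBP 4367.16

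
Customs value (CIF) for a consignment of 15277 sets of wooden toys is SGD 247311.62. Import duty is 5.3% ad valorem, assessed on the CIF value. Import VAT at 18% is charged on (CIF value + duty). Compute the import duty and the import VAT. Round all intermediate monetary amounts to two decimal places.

Import duty: SGD 13107.52; import VAT: SGD 46875.45

Import duty = 247311.62 × 5.3% = 13107.52
VAT base = CIF + duty = 247311.62 + 13107.52 = 260419.14
Import VAT = 260419.14 × 18% = 46875.45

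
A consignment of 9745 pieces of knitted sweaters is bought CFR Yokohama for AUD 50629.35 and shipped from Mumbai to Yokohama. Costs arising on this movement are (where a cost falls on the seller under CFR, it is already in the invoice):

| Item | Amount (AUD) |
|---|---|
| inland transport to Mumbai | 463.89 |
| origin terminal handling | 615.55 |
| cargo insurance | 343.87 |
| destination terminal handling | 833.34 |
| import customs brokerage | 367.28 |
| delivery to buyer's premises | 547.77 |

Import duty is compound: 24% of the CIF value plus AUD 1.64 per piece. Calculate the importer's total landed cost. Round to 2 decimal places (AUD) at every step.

Total landed cost: AUD 80936.98

CFR: the seller pays costs through ocean freight to the destination port, but not insurance.
Already in the invoice (seller's account under CFR): inland to port, origin terminal — exclude.
CIF value = CFR price + insurance = 50629.35 + 343.87 = 50973.22
Ad valorem component: 50973.22 × 24% = 12233.57
Specific component: 9745 × 1.64 = 15981.80
Import duty = 12233.57 + 15981.80 = 28215.37
Buyer bears: insurance 343.87 + destination terminal 833.34 + brokerage 367.28 + delivery 547.77 + duty 28215.37 = 30307.63
Landed cost = invoice 50629.35 + 30307.63 = 80936.98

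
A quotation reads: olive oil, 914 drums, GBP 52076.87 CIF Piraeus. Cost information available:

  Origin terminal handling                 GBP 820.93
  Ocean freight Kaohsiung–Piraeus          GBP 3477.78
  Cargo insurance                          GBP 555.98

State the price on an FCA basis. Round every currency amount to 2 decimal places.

From CIF to FCA, the seller no longer bears: origin terminal, freight, insurance.
FCA price = 52076.87 − 820.93 − 3477.78 − 555.98 = 47222.18

FCA price: GBP 47222.18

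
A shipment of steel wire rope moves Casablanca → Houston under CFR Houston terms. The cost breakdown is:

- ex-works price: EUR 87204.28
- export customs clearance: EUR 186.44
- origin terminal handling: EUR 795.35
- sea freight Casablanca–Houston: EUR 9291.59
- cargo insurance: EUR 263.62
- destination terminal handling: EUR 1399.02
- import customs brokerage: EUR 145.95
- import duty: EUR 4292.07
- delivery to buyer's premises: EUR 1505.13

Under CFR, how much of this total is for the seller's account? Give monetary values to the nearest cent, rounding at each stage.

CFR: the seller pays costs through ocean freight to the destination port, but not insurance.
Seller's account: goods 87204.28 + export clearance 186.44 + origin terminal 795.35 + freight 9291.59 = 97477.66
Buyer's account: insurance 263.62 + destination terminal 1399.02 + brokerage 145.95 + duty 4292.07 + delivery 1505.13 = 7605.79

Seller's account: EUR 97477.66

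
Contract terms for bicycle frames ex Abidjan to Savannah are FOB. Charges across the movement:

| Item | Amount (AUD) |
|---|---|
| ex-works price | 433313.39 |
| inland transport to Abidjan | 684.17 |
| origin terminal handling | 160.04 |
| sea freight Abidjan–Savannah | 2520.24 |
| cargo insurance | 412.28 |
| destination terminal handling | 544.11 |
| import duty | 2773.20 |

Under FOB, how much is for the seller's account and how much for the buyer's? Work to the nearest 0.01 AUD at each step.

FOB: the seller bears costs until goods are on board at the origin port; the buyer bears freight, insurance and all costs thereafter.
Seller's account: goods 433313.39 + inland to port 684.17 + origin terminal 160.04 = 434157.60
Buyer's account: freight 2520.24 + insurance 412.28 + destination terminal 544.11 + duty 2773.20 = 6249.83

Seller: AUD 434157.60; buyer: AUD 6249.83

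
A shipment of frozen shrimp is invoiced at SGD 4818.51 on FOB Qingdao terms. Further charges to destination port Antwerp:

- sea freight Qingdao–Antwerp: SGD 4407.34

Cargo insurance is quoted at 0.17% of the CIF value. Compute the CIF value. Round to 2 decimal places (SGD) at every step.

CIF value: SGD 9241.56

Let C be the CIF value. C = FOB price + freight + 0.17% × C
C − 0.17% × C = 4818.51 + 4407.34
0.9983 × C = 9225.85
C = 9225.85 / 0.9983 = 9241.56
Insurance premium = 0.17% × 9241.56 = 15.71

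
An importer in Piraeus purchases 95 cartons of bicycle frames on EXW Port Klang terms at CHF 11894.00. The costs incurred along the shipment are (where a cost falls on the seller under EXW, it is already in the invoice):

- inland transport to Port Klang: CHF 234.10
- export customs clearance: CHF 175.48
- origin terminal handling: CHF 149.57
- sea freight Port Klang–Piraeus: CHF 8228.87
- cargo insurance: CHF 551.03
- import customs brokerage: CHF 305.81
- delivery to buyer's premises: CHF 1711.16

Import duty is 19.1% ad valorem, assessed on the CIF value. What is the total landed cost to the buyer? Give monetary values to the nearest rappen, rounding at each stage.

Total landed cost: CHF 27305.53

EXW: the seller makes goods available at their premises; the buyer bears all onward costs.
CIF value = EXW price + inland to port + export clearance + origin terminal + freight + insurance = 11894.00 + 234.10 + 175.48 + 149.57 + 8228.87 + 551.03 = 21233.05
Import duty = 21233.05 × 19.1% = 4055.51
Buyer bears: inland to port 234.10 + export clearance 175.48 + origin terminal 149.57 + freight 8228.87 + insurance 551.03 + brokerage 305.81 + delivery 1711.16 + duty 4055.51 = 15411.53
Landed cost = invoice 11894.00 + 15411.53 = 27305.53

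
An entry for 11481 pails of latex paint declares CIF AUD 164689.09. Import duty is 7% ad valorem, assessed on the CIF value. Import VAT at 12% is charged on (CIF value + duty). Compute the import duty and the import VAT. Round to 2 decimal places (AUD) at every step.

Import duty = 164689.09 × 7% = 11528.24
VAT base = CIF + duty = 164689.09 + 11528.24 = 176217.33
Import VAT = 176217.33 × 12% = 21146.08

Import duty: AUD 11528.24; import VAT: AUD 21146.08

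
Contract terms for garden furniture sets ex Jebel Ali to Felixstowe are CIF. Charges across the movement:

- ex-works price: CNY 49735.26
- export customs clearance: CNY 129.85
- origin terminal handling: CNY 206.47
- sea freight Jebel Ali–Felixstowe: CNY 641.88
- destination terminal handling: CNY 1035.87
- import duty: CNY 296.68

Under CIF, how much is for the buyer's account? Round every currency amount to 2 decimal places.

Buyer's account: CNY 1332.55

CIF: the seller pays costs through ocean freight and marine insurance to the destination port.
Seller's account: goods 49735.26 + export clearance 129.85 + origin terminal 206.47 + freight 641.88 = 50713.46
Buyer's account: destination terminal 1035.87 + duty 296.68 = 1332.55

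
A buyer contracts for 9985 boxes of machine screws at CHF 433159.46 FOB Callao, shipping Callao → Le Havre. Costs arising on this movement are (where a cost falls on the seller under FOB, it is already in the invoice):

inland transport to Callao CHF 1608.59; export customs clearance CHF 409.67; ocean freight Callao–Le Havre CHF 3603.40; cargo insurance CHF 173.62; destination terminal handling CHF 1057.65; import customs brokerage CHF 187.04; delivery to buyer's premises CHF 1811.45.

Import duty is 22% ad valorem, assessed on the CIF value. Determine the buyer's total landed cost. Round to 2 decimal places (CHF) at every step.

FOB: the seller bears costs until goods are on board at the origin port; the buyer bears freight, insurance and all costs thereafter.
Already in the invoice (seller's account under FOB): inland to port, export clearance — exclude.
CIF value = FOB price + freight + insurance = 433159.46 + 3603.40 + 173.62 = 436936.48
Import duty = 436936.48 × 22% = 96126.03
Buyer bears: freight 3603.40 + insurance 173.62 + destination terminal 1057.65 + brokerage 187.04 + delivery 1811.45 + duty 96126.03 = 102959.19
Landed cost = invoice 433159.46 + 102959.19 = 536118.65

Total landed cost: CHF 536118.65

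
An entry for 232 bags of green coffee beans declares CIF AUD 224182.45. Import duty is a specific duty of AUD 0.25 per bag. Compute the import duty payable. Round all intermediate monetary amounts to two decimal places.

Import duty = 232 × 0.25 = 58.00

Import duty: AUD 58.00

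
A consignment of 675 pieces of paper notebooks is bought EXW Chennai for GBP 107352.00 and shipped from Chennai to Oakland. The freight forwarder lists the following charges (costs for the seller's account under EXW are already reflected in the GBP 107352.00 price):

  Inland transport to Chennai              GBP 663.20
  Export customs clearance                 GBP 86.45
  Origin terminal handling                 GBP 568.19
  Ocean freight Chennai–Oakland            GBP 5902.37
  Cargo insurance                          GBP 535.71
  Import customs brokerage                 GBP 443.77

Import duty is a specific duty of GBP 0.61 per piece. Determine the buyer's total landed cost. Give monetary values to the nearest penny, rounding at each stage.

EXW: the seller makes goods available at their premises; the buyer bears all onward costs.
CIF value = EXW price + inland to port + export clearance + origin terminal + freight + insurance = 107352.00 + 663.20 + 86.45 + 568.19 + 5902.37 + 535.71 = 115107.92
Import duty = 675 × 0.61 = 411.75
Buyer bears: inland to port 663.20 + export clearance 86.45 + origin terminal 568.19 + freight 5902.37 + insurance 535.71 + brokerage 443.77 + duty 411.75 = 8611.44
Landed cost = invoice 107352.00 + 8611.44 = 115963.44

Total landed cost: GBP 115963.44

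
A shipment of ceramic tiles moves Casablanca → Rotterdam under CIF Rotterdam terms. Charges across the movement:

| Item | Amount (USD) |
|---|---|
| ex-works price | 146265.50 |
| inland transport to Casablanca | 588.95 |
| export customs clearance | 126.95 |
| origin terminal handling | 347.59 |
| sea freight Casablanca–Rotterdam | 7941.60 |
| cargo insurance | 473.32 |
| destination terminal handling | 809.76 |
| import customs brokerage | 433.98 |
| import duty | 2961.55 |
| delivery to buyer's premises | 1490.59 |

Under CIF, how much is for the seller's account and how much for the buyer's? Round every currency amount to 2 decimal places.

Seller: USD 155743.91; buyer: USD 5695.88

CIF: the seller pays costs through ocean freight and marine insurance to the destination port.
Seller's account: goods 146265.50 + inland to port 588.95 + export clearance 126.95 + origin terminal 347.59 + freight 7941.60 + insurance 473.32 = 155743.91
Buyer's account: destination terminal 809.76 + brokerage 433.98 + duty 2961.55 + delivery 1490.59 = 5695.88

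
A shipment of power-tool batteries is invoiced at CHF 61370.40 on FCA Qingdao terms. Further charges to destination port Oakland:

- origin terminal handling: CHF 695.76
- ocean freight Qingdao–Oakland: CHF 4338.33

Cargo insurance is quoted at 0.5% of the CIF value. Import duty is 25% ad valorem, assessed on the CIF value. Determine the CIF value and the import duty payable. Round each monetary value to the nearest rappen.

CIF value: CHF 66738.18; import duty: CHF 16684.55

Let C be the CIF value. C = FCA price + pre-shipment costs + freight + 0.5% × C
C − 0.5% × C = 61370.40 + 695.76 + 4338.33
0.995 × C = 66404.49
C = 66404.49 / 0.995 = 66738.18
Insurance premium = 0.5% × 66738.18 = 333.69
Import duty = 66738.18 × 25% = 16684.55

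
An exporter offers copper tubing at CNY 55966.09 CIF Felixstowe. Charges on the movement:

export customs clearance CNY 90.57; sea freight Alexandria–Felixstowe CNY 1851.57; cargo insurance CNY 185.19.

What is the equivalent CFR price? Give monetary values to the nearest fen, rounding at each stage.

Not relevant to the conversion: freight, export clearance — on the seller under both CIF and CFR; already in the CIF price and stays in the CFR price.
From CIF to CFR, the seller no longer bears: insurance.
CFR price = 55966.09 − 185.19 = 55780.90

CFR price: CNY 55780.90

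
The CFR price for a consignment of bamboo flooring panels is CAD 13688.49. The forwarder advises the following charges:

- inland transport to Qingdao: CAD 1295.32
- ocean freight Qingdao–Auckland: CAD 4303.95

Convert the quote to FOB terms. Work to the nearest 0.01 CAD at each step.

FOB price: CAD 9384.54

Not relevant to the conversion: inland to port — on the seller under both CFR and FOB; already in the CFR price and stays in the FOB price.
From CFR to FOB, the seller no longer bears: freight.
FOB price = 13688.49 − 4303.95 = 9384.54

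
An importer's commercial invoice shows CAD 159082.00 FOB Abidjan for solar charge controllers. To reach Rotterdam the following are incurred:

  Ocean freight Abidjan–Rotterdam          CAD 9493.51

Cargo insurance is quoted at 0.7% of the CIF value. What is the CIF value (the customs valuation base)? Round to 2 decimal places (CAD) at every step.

CIF value: CAD 169763.86

Let C be the CIF value. C = FOB price + freight + 0.7% × C
C − 0.7% × C = 159082.00 + 9493.51
0.993 × C = 168575.51
C = 168575.51 / 0.993 = 169763.86
Insurance premium = 0.7% × 169763.86 = 1188.35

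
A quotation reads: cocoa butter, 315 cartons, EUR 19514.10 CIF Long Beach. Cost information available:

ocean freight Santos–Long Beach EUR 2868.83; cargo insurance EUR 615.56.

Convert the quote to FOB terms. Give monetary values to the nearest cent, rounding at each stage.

FOB price: EUR 16029.71

From CIF to FOB, the seller no longer bears: freight, insurance.
FOB price = 19514.10 − 2868.83 − 615.56 = 16029.71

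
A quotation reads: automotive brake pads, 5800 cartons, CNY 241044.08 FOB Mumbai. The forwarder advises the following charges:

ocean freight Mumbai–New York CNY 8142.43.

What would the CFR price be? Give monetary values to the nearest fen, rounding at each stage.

CFR price: CNY 249186.51

From FOB to CFR, the seller additionally bears: freight.
CFR price = 241044.08 + 8142.43 = 249186.51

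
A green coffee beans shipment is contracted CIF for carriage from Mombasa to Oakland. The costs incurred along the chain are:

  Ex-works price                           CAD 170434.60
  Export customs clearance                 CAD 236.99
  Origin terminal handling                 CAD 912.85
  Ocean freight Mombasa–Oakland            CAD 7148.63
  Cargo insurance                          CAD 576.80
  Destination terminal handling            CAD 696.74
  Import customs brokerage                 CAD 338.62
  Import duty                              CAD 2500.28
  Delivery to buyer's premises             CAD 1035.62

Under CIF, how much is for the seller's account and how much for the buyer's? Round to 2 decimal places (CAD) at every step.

CIF: the seller pays costs through ocean freight and marine insurance to the destination port.
Seller's account: goods 170434.60 + export clearance 236.99 + origin terminal 912.85 + freight 7148.63 + insurance 576.80 = 179309.87
Buyer's account: destination terminal 696.74 + brokerage 338.62 + duty 2500.28 + delivery 1035.62 = 4571.26

Seller: CAD 179309.87; buyer: CAD 4571.26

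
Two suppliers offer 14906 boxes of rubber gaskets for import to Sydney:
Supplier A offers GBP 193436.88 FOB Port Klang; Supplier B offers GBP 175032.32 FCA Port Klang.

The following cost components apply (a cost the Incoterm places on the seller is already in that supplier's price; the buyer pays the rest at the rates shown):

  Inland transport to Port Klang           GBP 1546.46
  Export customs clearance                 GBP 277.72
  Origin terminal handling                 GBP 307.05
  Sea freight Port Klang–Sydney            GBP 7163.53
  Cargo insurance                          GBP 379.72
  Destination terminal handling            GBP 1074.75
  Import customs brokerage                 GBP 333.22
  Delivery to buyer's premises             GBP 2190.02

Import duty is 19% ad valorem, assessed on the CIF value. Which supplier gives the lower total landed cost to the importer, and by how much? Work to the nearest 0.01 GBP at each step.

Supplier A (FOB):
CIF value = FOB price + freight + insurance = 193436.88 + 7163.53 + 379.72 = 200980.13
Import duty = 200980.13 × 19% = 38186.22
Buyer bears (A): 7163.53 + 379.72 + 1074.75 + 333.22 + 2190.02 = 11141.24
Landed cost (A) = invoice 193436.88 + 11141.24 + duty 38186.22 = 242764.34
Supplier B (FCA):
CIF value = FCA price + origin terminal + freight + insurance = 175032.32 + 307.05 + 7163.53 + 379.72 = 182882.62
Import duty = 182882.62 × 19% = 34747.70
Buyer bears (B): 307.05 + 7163.53 + 379.72 + 1074.75 + 333.22 + 2190.02 = 11448.29
Landed cost (B) = invoice 175032.32 + 11448.29 + duty 34747.70 = 221228.31
Difference = |242764.34 − 221228.31| = 21536.03

Supplier B is cheaper by GBP 21536.03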